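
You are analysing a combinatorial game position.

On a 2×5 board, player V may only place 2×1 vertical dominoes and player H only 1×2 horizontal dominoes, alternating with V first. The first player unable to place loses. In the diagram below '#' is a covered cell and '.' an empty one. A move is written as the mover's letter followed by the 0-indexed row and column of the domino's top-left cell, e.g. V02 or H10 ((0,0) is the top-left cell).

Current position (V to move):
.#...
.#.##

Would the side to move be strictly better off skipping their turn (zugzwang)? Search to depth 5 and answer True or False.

[.#.../.#.##] V move#1: V00:-1/##.../##.##, V02:+1/.##../.####*
[.##../.####] H move#2: H03:-1/.####/.####*
[.####/.####] V move#3: V00:+1/#####/#####*
[#####/#####] end (terminal -1, H#4); searched .#.../.#.## to 5
suppose V passes — search the same position with H to move:
pass> [.#.../.#.##] H move#1: H02:-1/.###./.#.##*, H03:-1/.#.##/.#.##
pass> [.###./.#.##] V move#2: V00:+1/####./##.##*
pass> [####./##.##] end (terminal -1, H#3); searched .#.../.#.## to 5
for V: play +1, pass +1

zugzwang(.#.../.#.##, V) = False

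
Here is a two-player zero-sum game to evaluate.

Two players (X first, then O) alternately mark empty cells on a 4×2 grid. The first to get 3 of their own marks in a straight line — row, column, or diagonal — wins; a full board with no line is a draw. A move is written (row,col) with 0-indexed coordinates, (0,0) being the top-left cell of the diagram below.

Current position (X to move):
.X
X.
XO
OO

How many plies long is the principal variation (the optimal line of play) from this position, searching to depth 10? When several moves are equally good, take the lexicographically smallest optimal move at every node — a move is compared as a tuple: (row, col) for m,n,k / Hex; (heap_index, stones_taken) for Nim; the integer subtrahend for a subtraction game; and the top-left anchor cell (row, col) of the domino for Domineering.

PV length from [.X/X./XO/OO]: 1 ply

ply 1, X at .X/X./XO/OO | (0,0)=+1→XX/X./XO/OO*; (1,1)=+0→.X/XX/XO/OO
ply 2: XX/X./XO/OO is terminal -1 (O); from .X/X./XO/OO depth 10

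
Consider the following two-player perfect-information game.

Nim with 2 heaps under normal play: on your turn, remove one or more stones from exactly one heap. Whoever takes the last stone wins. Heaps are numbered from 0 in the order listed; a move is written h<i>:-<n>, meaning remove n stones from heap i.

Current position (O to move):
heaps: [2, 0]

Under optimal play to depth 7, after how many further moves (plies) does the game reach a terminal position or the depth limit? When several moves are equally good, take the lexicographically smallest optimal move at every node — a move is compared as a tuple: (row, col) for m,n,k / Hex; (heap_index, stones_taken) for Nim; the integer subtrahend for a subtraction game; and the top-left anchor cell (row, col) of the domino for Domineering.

p1 O@[(2,0)]: h0:-1[(1,0)]-1 h0:-2[(0,0)]+1*
p2 X@[(0,0)] terminal -1; root [(2,0)] d7

PV length from [(2,0)]: 1 ply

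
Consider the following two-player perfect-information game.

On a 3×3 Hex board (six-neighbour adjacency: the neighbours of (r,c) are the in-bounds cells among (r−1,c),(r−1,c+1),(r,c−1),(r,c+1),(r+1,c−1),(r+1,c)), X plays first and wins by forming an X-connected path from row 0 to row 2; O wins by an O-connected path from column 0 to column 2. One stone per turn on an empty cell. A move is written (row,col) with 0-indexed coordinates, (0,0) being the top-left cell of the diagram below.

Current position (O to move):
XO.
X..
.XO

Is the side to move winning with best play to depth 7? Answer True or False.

[XO./X../.XO] O move#1: (0,2):-1/XOO/X../.XO*, (1,1):-1/XO./XO./.XO, (1,2):-1/XO./X.O/.XO, (2,0):-1/XO./X../OXO
[XOO/X../.XO] X move#2: (1,1):+1/XOO/XX./.XO*, (1,2):+1/XOO/X.X/.XO, (2,0):+1/XOO/X../XXO
[XOO/XX./.XO] end (terminal -1, O#3); searched XO./X../.XO to 7

O winning at [XO./X../.XO]: False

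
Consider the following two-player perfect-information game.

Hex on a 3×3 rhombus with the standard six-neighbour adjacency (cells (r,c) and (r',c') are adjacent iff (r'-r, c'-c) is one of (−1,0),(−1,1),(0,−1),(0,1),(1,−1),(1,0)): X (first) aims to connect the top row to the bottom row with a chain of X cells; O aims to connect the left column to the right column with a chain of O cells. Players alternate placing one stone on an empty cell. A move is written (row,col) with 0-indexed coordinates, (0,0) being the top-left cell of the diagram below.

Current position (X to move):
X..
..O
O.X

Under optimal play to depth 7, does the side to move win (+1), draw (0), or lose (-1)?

p1 X@[X../..O/O.X]: (0,1)[XX./..O/O.X]-1* (0,2)[X.X/..O/O.X]-1 (1,0)[X../X.O/O.X]-1 (1,1)[X../.XO/O.X]-1 (2,1)[X../..O/OXX]-1
p2 O@[XX./..O/O.X]: (0,2)[XXO/..O/O.X]+1* (1,0)[XX./O.O/O.X]+1 (1,1)[XX./.OO/O.X]+1 (2,1)[XX./..O/OOX]+1
p3 X@[XXO/..O/O.X]: (1,0)[XXO/X.O/O.X]-1* (1,1)[XXO/.XO/O.X]-1 (2,1)[XXO/..O/OXX]-1
p4 O@[XXO/X.O/O.X]: (1,1)[XXO/XOO/O.X]+1* (2,1)[XXO/X.O/OOX]+1
p5 X@[XXO/XOO/O.X] terminal -1; root [X../..O/O.X] d7

value(X../..O/O.X, X) = -1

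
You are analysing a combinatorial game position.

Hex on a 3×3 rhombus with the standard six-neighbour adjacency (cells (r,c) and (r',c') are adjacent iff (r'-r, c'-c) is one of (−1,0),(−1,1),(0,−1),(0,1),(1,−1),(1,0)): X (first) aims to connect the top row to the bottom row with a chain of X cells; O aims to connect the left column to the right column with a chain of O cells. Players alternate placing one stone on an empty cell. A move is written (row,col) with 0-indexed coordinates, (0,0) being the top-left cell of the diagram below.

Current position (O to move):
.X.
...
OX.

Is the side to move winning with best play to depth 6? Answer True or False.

O winning at [.X./.../OX.]: True

[.X./.../OX.] O move#1: (0,0):-1/OX./.../OX., (0,2):-1/.XO/.../OX., (1,0):-1/.X./O../OX., (1,1):+1/.X./.O./OX.*, (1,2):-1/.X./..O/OX., (2,2):-1/.X./.../OXO
[.X./.O./OX.] X move#2: (0,0):-1/XX./.O./OX.*, (0,2):-1/.XX/.O./OX., (1,0):-1/.X./XO./OX., (1,2):-1/.X./.OX/OX., (2,2):-1/.X./.O./OXX
[XX./.O./OX.] O move#3: (0,2):+1/XXO/.O./OX.*, (1,0):+1/XX./OO./OX., (1,2):+1/XX./.OO/OX., (2,2):+1/XX./.O./OXO
[XXO/.O./OX.] end (terminal -1, X#4); searched .X./.../OX. to 6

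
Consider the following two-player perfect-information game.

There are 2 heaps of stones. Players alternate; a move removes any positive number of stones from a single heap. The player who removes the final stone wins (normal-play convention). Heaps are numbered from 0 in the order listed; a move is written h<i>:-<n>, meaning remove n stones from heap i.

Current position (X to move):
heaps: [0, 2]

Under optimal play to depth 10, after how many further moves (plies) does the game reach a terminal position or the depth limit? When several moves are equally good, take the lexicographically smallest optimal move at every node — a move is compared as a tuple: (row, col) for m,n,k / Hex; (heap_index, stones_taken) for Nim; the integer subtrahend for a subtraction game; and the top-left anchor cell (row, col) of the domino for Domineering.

PV length from [(0,2)]: 1 ply

ply 1, X at (0,2) | h1:-1=-1→(0,1); h1:-2=+1→(0,0)*
ply 2: (0,0) is terminal -1 (O); from (0,2) depth 10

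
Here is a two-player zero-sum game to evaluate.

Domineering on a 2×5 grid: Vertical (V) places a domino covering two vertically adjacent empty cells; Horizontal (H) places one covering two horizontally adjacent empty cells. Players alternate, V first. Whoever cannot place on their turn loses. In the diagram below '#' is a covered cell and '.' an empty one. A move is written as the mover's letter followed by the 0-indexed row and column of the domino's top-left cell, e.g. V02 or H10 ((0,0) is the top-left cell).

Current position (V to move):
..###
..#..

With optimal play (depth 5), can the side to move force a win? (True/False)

ply 1, V at ..###/..#.. | V00=+1→#.###/#.#..*; V01=+1→.####/.##..
ply 2, H at #.###/#.#.. | H13=-1→#.###/#.###*
ply 3, V at #.###/#.### | V01=+1→#####/#####*
ply 4: #####/##### is terminal -1 (H); from ..###/..#.. depth 5

V winning at [..###/..#..]: True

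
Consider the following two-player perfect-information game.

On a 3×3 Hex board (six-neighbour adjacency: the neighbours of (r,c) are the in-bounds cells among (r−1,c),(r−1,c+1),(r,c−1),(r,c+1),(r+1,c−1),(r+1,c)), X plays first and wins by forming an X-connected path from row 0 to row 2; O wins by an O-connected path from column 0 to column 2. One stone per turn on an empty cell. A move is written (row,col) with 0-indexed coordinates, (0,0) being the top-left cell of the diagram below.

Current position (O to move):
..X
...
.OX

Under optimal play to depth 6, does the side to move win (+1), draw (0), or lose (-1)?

value(..X/.../.OX, O) = -1

p1 O@[..X/.../.OX]: (0,0)[O.X/.../.OX]-1* (0,1)[.OX/.../.OX]-1 (1,0)[..X/O../.OX]-1 (1,1)[..X/.O./.OX]-1 (1,2)[..X/..O/.OX]-1 (2,0)[..X/.../OOX]-1
p2 X@[O.X/.../.OX]: (0,1)[OXX/.../.OX]+1* (1,0)[O.X/X../.OX]+1 (1,1)[O.X/.X./.OX]+1 (1,2)[O.X/..X/.OX]+1 (2,0)[O.X/.../XOX]+1
p3 O@[OXX/.../.OX]: (1,0)[OXX/O../.OX]-1* (1,1)[OXX/.O./.OX]-1 (1,2)[OXX/..O/.OX]-1 (2,0)[OXX/.../OOX]-1
p4 X@[OXX/O../.OX]: (1,1)[OXX/OX./.OX]+1* (1,2)[OXX/O.X/.OX]+1 (2,0)[OXX/O../XOX]+1
p5 O@[OXX/OX./.OX]: (1,2)[OXX/OXO/.OX]-1* (2,0)[OXX/OX./OOX]-1
p6 X@[OXX/OXO/.OX]: (2,0)[OXX/OXO/XOX]+1*
p7 O@[OXX/OXO/XOX] terminal -1; root [..X/.../.OX] d6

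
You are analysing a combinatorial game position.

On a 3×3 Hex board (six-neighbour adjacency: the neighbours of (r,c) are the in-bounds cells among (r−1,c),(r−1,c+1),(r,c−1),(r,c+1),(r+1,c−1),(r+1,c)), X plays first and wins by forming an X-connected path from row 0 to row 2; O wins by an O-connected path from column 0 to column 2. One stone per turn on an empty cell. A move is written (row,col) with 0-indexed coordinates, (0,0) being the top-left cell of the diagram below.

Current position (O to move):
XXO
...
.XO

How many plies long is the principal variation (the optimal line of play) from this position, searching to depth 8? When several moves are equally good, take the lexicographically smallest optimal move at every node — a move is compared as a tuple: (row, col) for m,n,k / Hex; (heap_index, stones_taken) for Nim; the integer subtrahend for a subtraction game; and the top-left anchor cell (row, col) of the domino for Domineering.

PV length from [XXO/.../.XO]: 3 plies

p1 O@[XXO/.../.XO]: (1,0)[XXO/O../.XO]-1 (1,1)[XXO/.O./.XO]+1* (1,2)[XXO/..O/.XO]-1 (2,0)[XXO/.../OXO]-1
p2 X@[XXO/.O./.XO]: (1,0)[XXO/XO./.XO]-1* (1,2)[XXO/.OX/.XO]-1 (2,0)[XXO/.O./XXO]-1
p3 O@[XXO/XO./.XO]: (1,2)[XXO/XOO/.XO]-1 (2,0)[XXO/XO./OXO]+1*
p4 X@[XXO/XO./OXO] terminal -1; root [XXO/.../.XO] d8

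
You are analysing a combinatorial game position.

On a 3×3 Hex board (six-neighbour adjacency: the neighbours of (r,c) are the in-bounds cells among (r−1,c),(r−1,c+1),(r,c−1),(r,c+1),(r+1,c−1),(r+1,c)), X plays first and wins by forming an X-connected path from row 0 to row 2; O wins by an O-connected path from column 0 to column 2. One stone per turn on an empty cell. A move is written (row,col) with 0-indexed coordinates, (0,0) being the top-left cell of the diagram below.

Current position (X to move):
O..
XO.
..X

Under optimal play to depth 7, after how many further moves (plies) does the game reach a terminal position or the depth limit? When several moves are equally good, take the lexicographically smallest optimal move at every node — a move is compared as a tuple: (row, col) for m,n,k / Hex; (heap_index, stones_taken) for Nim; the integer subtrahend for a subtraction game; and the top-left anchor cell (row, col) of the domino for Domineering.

p1 X@[O../XO./..X]: (0,1)[OX./XO./..X]-1* (0,2)[O.X/XO./..X]-1 (1,2)[O../XOX/..X]-1 (2,0)[O../XO./X.X]-1 (2,1)[O../XO./.XX]-1
p2 O@[OX./XO./..X]: (0,2)[OXO/XO./..X]-1 (1,2)[OX./XOO/..X]-1 (2,0)[OX./XO./O.X]+1* (2,1)[OX./XO./.OX]-1
p3 X@[OX./XO./O.X]: (0,2)[OXX/XO./O.X]-1* (1,2)[OX./XOX/O.X]-1 (2,1)[OX./XO./OXX]-1
p4 O@[OXX/XO./O.X]: (1,2)[OXX/XOO/O.X]+1* (2,1)[OXX/XO./OOX]-1
p5 X@[OXX/XOO/O.X] terminal -1; root [O../XO./..X] d7

PV length from [O../XO./..X]: 4 plies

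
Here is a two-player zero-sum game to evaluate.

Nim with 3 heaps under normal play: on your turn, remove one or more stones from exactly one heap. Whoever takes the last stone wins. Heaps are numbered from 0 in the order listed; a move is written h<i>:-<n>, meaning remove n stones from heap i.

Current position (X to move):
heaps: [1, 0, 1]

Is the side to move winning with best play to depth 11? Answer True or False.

p1 X@[(1,0,1)]: h0:-1[(0,0,1)]-1* h2:-1[(1,0,0)]-1
p2 O@[(0,0,1)]: h2:-1[(0,0,0)]+1*
p3 X@[(0,0,0)] terminal -1; root [(1,0,1)] d11

X winning at [(1,0,1)]: False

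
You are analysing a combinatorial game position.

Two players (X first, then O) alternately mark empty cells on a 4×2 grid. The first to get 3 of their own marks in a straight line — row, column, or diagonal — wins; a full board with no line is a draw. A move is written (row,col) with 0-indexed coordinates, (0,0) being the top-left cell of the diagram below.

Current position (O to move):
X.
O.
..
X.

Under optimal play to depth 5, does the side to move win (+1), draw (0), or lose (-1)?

[X./O./../X.] O move#1: (0,1):+0/XO/O./../X.*, (1,1):+0/X./OO/../X., (2,0):+0/X./O./O./X., (2,1):+0/X./O./.O/X., (3,1):+0/X./O./../XO
[XO/O./../X.] X move#2: (1,1):+0/XO/OX/../X.*, (2,0):+0/XO/O./X./X., (2,1):+0/XO/O./.X/X., (3,1):+0/XO/O./../XX
[XO/OX/../X.] O move#3: (2,0):+0/XO/OX/O./X.*, (2,1):+0/XO/OX/.O/X., (3,1):+0/XO/OX/../XO
[XO/OX/O./X.] X move#4: (2,1):+0/XO/OX/OX/X.*, (3,1):+0/XO/OX/O./XX
[XO/OX/OX/X.] O move#5: (3,1):+0/XO/OX/OX/XO*
[XO/OX/OX/XO] end (terminal +0, X#6); searched X./O./../X. to 5

value(X./O./../X., O) = 0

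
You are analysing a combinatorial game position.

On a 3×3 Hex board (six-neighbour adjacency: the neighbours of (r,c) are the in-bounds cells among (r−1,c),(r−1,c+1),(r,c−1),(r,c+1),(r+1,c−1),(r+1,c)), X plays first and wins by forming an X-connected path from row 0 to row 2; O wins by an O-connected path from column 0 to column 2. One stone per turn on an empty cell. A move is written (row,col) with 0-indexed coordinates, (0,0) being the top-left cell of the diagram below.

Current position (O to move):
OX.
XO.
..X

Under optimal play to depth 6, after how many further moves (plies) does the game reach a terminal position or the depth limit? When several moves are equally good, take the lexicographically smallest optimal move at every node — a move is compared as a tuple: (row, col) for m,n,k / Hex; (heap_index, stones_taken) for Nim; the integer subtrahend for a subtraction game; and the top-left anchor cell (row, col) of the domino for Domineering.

PV length from [OX./XO./..X]: 3 plies

ply 1, O at OX./XO./..X | (0,2)=-1→OXO/XO./..X; (1,2)=-1→OX./XOO/..X; (2,0)=+1→OX./XO./O.X*; (2,1)=-1→OX./XO./.OX
ply 2, X at OX./XO./O.X | (0,2)=-1→OXX/XO./O.X*; (1,2)=-1→OX./XOX/O.X; (2,1)=-1→OX./XO./OXX
ply 3, O at OXX/XO./O.X | (1,2)=+1→OXX/XOO/O.X*; (2,1)=-1→OXX/XO./OOX
ply 4: OXX/XOO/O.X is terminal -1 (X); from OX./XO./..X depth 6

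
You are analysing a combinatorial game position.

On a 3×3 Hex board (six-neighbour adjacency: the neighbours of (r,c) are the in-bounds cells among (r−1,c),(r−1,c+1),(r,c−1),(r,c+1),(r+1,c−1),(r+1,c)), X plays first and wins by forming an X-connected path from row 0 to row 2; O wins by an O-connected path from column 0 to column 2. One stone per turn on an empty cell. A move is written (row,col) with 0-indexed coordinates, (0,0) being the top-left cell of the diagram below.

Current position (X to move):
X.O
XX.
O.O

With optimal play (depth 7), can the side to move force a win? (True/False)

[X.O/XX./O.O] X move#1: (0,1):-1/XXO/XX./O.O, (1,2):-1/X.O/XXX/O.O, (2,1):+1/X.O/XX./OXO*
[X.O/XX./OXO] end (terminal -1, O#2); searched X.O/XX./O.O to 7

X winning at [X.O/XX./O.O]: True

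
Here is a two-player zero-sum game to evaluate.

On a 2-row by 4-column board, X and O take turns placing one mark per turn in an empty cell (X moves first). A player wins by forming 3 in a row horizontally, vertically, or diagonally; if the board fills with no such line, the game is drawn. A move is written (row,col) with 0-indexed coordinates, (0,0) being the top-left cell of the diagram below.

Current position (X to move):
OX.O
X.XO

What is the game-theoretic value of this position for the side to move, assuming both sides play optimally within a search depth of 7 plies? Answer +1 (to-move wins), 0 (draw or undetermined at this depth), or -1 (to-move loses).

ply 1, X at OX.O/X.XO | (0,2)=+0→OXXO/X.XO; (1,1)=+1→OX.O/XXXO*
ply 2: OX.O/XXXO is terminal -1 (O); from OX.O/X.XO depth 7

value(OX.O/X.XO, X) = +1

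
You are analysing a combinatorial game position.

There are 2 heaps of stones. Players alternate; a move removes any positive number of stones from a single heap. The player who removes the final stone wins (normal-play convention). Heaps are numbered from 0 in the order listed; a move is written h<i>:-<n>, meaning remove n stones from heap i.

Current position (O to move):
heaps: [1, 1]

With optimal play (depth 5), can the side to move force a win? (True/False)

p1 O@[(1,1)]: h0:-1[(0,1)]-1* h1:-1[(1,0)]-1
p2 X@[(0,1)]: h1:-1[(0,0)]+1*
p3 O@[(0,0)] terminal -1; root [(1,1)] d5

O winning at [(1,1)]: False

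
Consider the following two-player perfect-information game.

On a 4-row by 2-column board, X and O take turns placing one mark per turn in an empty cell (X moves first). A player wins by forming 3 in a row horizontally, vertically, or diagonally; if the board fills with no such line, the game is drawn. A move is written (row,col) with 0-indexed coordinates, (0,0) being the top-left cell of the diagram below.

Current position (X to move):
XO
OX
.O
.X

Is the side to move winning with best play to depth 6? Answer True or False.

X winning at [XO/OX/.O/.X]: False

ply 1, X at XO/OX/.O/.X | (2,0)=+0→XO/OX/XO/.X*; (3,0)=+0→XO/OX/.O/XX
ply 2, O at XO/OX/XO/.X | (3,0)=+0→XO/OX/XO/OX*
ply 3: XO/OX/XO/OX is terminal +0 (X); from XO/OX/.O/.X depth 6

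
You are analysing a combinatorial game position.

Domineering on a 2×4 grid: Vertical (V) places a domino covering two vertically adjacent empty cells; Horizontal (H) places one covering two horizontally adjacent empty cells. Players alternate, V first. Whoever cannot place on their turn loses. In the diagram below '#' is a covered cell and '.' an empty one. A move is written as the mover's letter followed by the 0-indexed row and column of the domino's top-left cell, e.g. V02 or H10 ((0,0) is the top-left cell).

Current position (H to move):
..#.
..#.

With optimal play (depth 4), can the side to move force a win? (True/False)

H winning at [..#./..#.]: True

[..#./..#.] H move#1: H00:+1/###./..#.*, H10:+1/..#./###.
[###./..#.] V move#2: V03:-1/####/..##*
[####/..##] H move#3: H10:+1/####/####*
[####/####] end (terminal -1, V#4); searched ..#./..#. to 4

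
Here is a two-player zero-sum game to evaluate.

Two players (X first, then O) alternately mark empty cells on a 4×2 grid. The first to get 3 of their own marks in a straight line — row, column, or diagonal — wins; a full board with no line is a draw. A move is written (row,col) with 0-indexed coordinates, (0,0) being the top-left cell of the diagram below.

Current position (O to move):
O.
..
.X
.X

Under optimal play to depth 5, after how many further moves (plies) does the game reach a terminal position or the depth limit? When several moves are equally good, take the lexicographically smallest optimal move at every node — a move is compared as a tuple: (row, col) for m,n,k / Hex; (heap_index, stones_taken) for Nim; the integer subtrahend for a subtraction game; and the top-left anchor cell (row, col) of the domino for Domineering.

PV length from [O./../.X/.X]: 5 plies

ply 1, O at O./../.X/.X | (0,1)=-1→OO/../.X/.X; (1,0)=-1→O./O./.X/.X; (1,1)=+0→O./.O/.X/.X*; (2,0)=-1→O./../OX/.X; (3,0)=-1→O./../.X/OX
ply 2, X at O./.O/.X/.X | (0,1)=+0→OX/.O/.X/.X*; (1,0)=+0→O./XO/.X/.X; (2,0)=+0→O./.O/XX/.X; (3,0)=+0→O./.O/.X/XX
ply 3, O at OX/.O/.X/.X | (1,0)=+0→OX/OO/.X/.X*; (2,0)=+0→OX/.O/OX/.X; (3,0)=+0→OX/.O/.X/OX
ply 4, X at OX/OO/.X/.X | (2,0)=+0→OX/OO/XX/.X*; (3,0)=-1→OX/OO/.X/XX
ply 5, O at OX/OO/XX/.X | (3,0)=+0→OX/OO/XX/OX*
ply 6: OX/OO/XX/OX is terminal +0 (X); from O./../.X/.X depth 5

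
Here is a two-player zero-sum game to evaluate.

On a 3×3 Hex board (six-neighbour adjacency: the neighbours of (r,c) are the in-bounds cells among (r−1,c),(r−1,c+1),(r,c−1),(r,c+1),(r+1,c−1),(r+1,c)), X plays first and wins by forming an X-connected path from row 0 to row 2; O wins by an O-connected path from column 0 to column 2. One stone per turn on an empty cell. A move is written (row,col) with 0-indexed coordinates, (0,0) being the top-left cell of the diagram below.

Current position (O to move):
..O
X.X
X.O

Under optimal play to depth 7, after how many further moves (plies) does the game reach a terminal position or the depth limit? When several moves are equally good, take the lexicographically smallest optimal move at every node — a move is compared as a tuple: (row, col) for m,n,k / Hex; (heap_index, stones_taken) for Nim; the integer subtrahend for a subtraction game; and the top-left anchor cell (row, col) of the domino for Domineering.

[..O/X.X/X.O] O move#1: (0,0):-1/O.O/X.X/X.O*, (0,1):-1/.OO/X.X/X.O, (1,1):-1/..O/XOX/X.O, (2,1):-1/..O/X.X/XOO
[O.O/X.X/X.O] X move#2: (0,1):+1/OXO/X.X/X.O*, (1,1):-1/O.O/XXX/X.O, (2,1):-1/O.O/X.X/XXO
[OXO/X.X/X.O] end (terminal -1, O#3); searched ..O/X.X/X.O to 7

PV length from [..O/X.X/X.O]: 2 plies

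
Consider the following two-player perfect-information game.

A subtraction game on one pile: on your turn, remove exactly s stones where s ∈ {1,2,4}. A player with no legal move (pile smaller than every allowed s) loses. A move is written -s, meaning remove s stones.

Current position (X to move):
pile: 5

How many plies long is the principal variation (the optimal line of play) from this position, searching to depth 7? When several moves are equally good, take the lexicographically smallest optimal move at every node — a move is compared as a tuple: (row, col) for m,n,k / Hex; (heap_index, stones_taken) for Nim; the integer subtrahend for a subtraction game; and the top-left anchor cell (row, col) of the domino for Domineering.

PV length from [5]: 3 plies

p1 X@[5]: -1[4]-1 -2[3]+1* -4[1]-1
p2 O@[3]: -1[2]-1* -2[1]-1
p3 X@[2]: -1[1]-1 -2[0]+1*
p4 O@[0] terminal -1; root [5] d7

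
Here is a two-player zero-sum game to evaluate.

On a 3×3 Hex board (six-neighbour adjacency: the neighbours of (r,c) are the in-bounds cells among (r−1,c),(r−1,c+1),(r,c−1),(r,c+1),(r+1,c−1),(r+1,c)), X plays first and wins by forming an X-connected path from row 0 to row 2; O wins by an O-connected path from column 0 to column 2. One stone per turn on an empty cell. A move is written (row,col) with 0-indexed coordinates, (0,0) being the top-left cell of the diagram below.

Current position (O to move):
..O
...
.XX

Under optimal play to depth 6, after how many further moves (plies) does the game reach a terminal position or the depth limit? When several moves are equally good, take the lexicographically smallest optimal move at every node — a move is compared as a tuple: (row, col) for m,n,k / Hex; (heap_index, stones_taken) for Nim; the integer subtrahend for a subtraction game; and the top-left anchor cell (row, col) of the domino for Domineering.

[..O/.../.XX] O move#1: (0,0):+1/O.O/.../.XX*, (0,1):+1/.OO/.../.XX, (1,0):+1/..O/O../.XX, (1,1):+1/..O/.O./.XX, (1,2):-1/..O/..O/.XX, (2,0):+1/..O/.../OXX
[O.O/.../.XX] X move#2: (0,1):-1/OXO/.../.XX*, (1,0):-1/O.O/X../.XX, (1,1):-1/O.O/.X./.XX, (1,2):-1/O.O/..X/.XX, (2,0):-1/O.O/.../XXX
[OXO/.../.XX] O move#3: (1,0):-1/OXO/O../.XX, (1,1):+1/OXO/.O./.XX*, (1,2):-1/OXO/..O/.XX, (2,0):-1/OXO/.../OXX
[OXO/.O./.XX] X move#4: (1,0):-1/OXO/XO./.XX*, (1,2):-1/OXO/.OX/.XX, (2,0):-1/OXO/.O./XXX
[OXO/XO./.XX] O move#5: (1,2):-1/OXO/XOO/.XX, (2,0):+1/OXO/XO./OXX*
[OXO/XO./OXX] end (terminal -1, X#6); searched ..O/.../.XX to 6

PV length from [..O/.../.XX]: 5 plies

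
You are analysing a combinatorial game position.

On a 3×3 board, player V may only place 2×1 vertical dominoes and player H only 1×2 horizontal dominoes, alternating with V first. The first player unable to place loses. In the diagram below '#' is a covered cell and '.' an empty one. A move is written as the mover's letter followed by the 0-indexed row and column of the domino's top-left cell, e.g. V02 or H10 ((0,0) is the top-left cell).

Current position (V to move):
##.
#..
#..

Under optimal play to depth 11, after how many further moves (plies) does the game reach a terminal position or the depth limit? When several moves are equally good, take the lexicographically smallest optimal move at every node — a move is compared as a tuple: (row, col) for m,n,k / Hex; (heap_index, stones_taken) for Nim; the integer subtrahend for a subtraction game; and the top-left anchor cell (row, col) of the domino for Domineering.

PV length from [##./#../#..]: 1 ply

[##./#../#..] V move#1: V02:-1/###/#.#/#.., V11:+1/##./##./##.*, V12:+1/##./#.#/#.#
[##./##./##.] end (terminal -1, H#2); searched ##./#../#.. to 11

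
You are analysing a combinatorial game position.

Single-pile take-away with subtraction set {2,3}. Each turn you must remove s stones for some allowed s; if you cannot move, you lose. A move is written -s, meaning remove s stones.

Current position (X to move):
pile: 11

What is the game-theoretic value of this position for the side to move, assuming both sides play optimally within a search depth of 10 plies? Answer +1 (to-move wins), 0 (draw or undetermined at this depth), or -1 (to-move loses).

[11] X move#1: -2:-1/9*, -3:-1/8
[9] O move#2: -2:-1/7, -3:+1/6*
[6] X move#3: -2:-1/4*, -3:-1/3
[4] O move#4: -2:-1/2, -3:+1/1*
[1] end (terminal -1, X#5); searched 11 to 10

value(11, X) = -1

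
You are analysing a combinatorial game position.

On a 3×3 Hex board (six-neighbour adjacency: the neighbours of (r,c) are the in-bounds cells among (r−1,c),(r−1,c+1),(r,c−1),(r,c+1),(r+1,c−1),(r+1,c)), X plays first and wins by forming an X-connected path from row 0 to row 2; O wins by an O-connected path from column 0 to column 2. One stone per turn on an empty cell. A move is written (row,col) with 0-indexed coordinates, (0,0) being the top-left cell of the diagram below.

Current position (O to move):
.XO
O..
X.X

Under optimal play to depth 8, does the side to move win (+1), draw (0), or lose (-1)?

value(.XO/O../X.X, O) = +1

ply 1, O at .XO/O../X.X | (0,0)=-1→OXO/O../X.X; (1,1)=+1→.XO/OO./X.X*; (1,2)=-1→.XO/O.O/X.X; (2,1)=-1→.XO/O../XOX
ply 2: .XO/OO./X.X is terminal -1 (X); from .XO/O../X.X depth 8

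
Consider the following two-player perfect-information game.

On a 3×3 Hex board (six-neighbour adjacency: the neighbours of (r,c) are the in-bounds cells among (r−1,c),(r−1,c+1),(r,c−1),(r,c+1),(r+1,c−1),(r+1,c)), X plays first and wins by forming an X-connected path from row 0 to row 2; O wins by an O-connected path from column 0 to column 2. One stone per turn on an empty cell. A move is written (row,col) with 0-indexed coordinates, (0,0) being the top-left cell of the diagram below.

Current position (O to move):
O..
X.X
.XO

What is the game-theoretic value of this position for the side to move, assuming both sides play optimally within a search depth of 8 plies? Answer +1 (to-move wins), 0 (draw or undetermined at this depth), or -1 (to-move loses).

value(O../X.X/.XO, O) = -1

ply 1, O at O../X.X/.XO | (0,1)=-1→OO./X.X/.XO*; (0,2)=-1→O.O/X.X/.XO; (1,1)=-1→O../XOX/.XO; (2,0)=-1→O../X.X/OXO
ply 2, X at OO./X.X/.XO | (0,2)=+1→OOX/X.X/.XO*; (1,1)=-1→OO./XXX/.XO; (2,0)=-1→OO./X.X/XXO
ply 3: OOX/X.X/.XO is terminal -1 (O); from O../X.X/.XO depth 8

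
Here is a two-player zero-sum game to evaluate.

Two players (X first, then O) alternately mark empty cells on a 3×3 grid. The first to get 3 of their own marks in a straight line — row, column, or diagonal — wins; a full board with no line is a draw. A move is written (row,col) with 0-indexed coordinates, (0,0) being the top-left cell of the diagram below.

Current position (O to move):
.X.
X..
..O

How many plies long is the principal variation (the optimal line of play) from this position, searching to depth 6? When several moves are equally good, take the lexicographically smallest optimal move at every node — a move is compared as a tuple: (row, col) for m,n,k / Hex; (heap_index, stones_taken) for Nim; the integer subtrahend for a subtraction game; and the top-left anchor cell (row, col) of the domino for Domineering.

PV length from [.X./X../..O]: 3 plies

p1 O@[.X./X../..O]: (0,0)[OX./X../..O]-1 (0,2)[.XO/X../..O]+1* (1,1)[.X./XO./..O]-1 (1,2)[.X./X.O/..O]-1 (2,0)[.X./X../O.O]+1 (2,1)[.X./X../.OO]-1
p2 X@[.XO/X../..O]: (0,0)[XXO/X../..O]-1* (1,1)[.XO/XX./..O]-1 (1,2)[.XO/X.X/..O]-1 (2,0)[.XO/X../X.O]-1 (2,1)[.XO/X../.XO]-1
p3 O@[XXO/X../..O]: (1,1)[XXO/XO./..O]-1 (1,2)[XXO/X.O/..O]+1* (2,0)[XXO/X../O.O]+1 (2,1)[XXO/X../.OO]-1
p4 X@[XXO/X.O/..O] terminal -1; root [.X./X../..O] d6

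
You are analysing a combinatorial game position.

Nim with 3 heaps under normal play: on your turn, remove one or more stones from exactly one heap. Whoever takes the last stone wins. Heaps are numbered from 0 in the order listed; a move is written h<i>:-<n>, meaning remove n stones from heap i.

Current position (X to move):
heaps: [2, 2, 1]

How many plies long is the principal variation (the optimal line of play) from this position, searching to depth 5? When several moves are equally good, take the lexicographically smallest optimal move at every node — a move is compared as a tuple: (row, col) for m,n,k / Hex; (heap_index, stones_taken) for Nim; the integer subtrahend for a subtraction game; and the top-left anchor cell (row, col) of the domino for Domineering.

p1 X@[(2,2,1)]: h0:-1[(1,2,1)]-1 h0:-2[(0,2,1)]-1 h1:-1[(2,1,1)]-1 h1:-2[(2,0,1)]-1 h2:-1[(2,2,0)]+1*
p2 O@[(2,2,0)]: h0:-1[(1,2,0)]-1* h0:-2[(0,2,0)]-1 h1:-1[(2,1,0)]-1 h1:-2[(2,0,0)]-1
p3 X@[(1,2,0)]: h0:-1[(0,2,0)]-1 h1:-1[(1,1,0)]+1* h1:-2[(1,0,0)]-1
p4 O@[(1,1,0)]: h0:-1[(0,1,0)]-1* h1:-1[(1,0,0)]-1
p5 X@[(0,1,0)]: h1:-1[(0,0,0)]+1*
p6 O@[(0,0,0)] terminal -1; root [(2,2,1)] d5

PV length from [(2,2,1)]: 5 plies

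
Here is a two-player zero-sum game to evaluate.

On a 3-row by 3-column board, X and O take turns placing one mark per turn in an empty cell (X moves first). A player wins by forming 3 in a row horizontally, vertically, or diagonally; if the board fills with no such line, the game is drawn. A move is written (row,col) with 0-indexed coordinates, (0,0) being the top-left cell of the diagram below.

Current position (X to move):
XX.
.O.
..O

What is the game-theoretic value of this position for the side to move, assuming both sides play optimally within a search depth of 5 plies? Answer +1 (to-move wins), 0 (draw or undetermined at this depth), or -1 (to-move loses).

[XX./.O./..O] X move#1: (0,2):+1/XXX/.O./..O*, (1,0):+1/XX./XO./..O, (1,2):+0/XX./.OX/..O, (2,0):+1/XX./.O./X.O, (2,1):-1/XX./.O./.XO
[XXX/.O./..O] end (terminal -1, O#2); searched XX./.O./..O to 5

value(XX./.O./..O, X) = +1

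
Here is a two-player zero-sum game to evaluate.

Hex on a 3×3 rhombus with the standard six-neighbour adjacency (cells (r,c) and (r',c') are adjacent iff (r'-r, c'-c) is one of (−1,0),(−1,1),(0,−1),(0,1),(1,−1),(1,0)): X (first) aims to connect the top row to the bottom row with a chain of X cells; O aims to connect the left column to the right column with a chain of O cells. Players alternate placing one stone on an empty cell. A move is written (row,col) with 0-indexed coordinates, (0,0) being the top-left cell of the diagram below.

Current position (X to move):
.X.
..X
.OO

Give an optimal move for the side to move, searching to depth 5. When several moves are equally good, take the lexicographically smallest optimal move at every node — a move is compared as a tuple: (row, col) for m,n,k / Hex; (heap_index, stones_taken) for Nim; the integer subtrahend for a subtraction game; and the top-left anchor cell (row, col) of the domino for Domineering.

X's best at [.X./..X/.OO]: (2,0)

p1 X@[.X./..X/.OO]: (0,0)[XX./..X/.OO]-1 (0,2)[.XX/..X/.OO]-1 (1,0)[.X./X.X/.OO]-1 (1,1)[.X./.XX/.OO]-1 (2,0)[.X./..X/XOO]+1*
p2 O@[.X./..X/XOO]: (0,0)[OX./..X/XOO]-1* (0,2)[.XO/..X/XOO]-1 (1,0)[.X./O.X/XOO]-1 (1,1)[.X./.OX/XOO]-1
p3 X@[OX./..X/XOO]: (0,2)[OXX/..X/XOO]+1* (1,0)[OX./X.X/XOO]+1 (1,1)[OX./.XX/XOO]+1
p4 O@[OXX/..X/XOO]: (1,0)[OXX/O.X/XOO]-1* (1,1)[OXX/.OX/XOO]-1
p5 X@[OXX/O.X/XOO]: (1,1)[OXX/OXX/XOO]+1*
p6 O@[OXX/OXX/XOO] terminal -1; root [.X./..X/.OO] d5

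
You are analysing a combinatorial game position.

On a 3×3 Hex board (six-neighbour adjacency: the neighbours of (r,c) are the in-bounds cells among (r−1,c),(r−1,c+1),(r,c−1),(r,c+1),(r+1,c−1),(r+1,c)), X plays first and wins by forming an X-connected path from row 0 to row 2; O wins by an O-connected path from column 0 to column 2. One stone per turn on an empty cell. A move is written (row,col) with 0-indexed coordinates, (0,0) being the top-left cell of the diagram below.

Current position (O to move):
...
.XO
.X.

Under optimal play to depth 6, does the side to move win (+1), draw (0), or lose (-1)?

[.../.XO/.X.] O move#1: (0,0):-1/O../.XO/.X.*, (0,1):-1/.O./.XO/.X., (0,2):-1/..O/.XO/.X., (1,0):-1/.../OXO/.X., (2,0):-1/.../.XO/OX., (2,2):-1/.../.XO/.XO
[O../.XO/.X.] X move#2: (0,1):+1/OX./.XO/.X.*, (0,2):+1/O.X/.XO/.X., (1,0):+1/O../XXO/.X., (2,0):+1/O../.XO/XX., (2,2):+1/O../.XO/.XX
[OX./.XO/.X.] end (terminal -1, O#3); searched .../.XO/.X. to 6

value(.../.XO/.X., O) = -1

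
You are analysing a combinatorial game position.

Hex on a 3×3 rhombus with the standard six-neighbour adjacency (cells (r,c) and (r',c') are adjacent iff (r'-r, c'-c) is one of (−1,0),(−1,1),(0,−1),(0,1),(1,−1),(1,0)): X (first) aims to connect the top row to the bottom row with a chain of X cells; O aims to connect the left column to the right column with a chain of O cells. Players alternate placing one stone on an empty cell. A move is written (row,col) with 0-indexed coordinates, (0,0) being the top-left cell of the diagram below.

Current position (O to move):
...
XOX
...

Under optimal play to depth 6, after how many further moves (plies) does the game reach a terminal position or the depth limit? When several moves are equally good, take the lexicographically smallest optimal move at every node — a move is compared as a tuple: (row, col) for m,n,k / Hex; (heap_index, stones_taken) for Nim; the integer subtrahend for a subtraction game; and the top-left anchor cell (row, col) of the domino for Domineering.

PV length from [.../XOX/...]: 4 plies

[.../XOX/...] O move#1: (0,0):-1/O../XOX/...*, (0,1):-1/.O./XOX/..., (0,2):-1/..O/XOX/..., (2,0):-1/.../XOX/O.., (2,1):-1/.../XOX/.O., (2,2):-1/.../XOX/..O
[O../XOX/...] X move#2: (0,1):+1/OX./XOX/...*, (0,2):+1/O.X/XOX/..., (2,0):+1/O../XOX/X.., (2,1):-1/O../XOX/.X., (2,2):-1/O../XOX/..X
[OX./XOX/...] O move#3: (0,2):-1/OXO/XOX/...*, (2,0):-1/OX./XOX/O.., (2,1):-1/OX./XOX/.O., (2,2):-1/OX./XOX/..O
[OXO/XOX/...] X move#4: (2,0):+1/OXO/XOX/X..*, (2,1):-1/OXO/XOX/.X., (2,2):-1/OXO/XOX/..X
[OXO/XOX/X..] end (terminal -1, O#5); searched .../XOX/... to 6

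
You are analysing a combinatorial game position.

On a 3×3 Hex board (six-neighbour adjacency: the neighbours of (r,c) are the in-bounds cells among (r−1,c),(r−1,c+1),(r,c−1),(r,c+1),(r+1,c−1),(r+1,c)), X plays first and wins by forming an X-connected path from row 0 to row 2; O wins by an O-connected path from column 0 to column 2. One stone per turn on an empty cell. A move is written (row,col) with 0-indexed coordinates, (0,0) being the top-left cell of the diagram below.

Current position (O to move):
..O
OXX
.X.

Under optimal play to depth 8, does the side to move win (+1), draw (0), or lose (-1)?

value(..O/OXX/.X., O) = +1

[..O/OXX/.X.] O move#1: (0,0):-1/O.O/OXX/.X., (0,1):+1/.OO/OXX/.X.*, (2,0):-1/..O/OXX/OX., (2,2):-1/..O/OXX/.XO
[.OO/OXX/.X.] end (terminal -1, X#2); searched ..O/OXX/.X. to 8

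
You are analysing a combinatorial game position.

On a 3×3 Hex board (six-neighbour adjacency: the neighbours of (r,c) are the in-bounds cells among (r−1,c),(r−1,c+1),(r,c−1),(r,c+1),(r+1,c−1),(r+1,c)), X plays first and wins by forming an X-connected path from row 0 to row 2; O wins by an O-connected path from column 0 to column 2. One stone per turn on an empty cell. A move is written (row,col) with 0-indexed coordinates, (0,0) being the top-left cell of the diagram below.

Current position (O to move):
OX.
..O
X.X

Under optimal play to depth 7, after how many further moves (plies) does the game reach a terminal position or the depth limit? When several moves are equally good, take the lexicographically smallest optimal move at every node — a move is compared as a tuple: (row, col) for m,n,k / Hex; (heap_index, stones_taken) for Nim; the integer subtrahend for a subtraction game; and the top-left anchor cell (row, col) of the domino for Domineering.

ply 1, O at OX./..O/X.X | (0,2)=-1→OXO/..O/X.X*; (1,0)=-1→OX./O.O/X.X; (1,1)=-1→OX./.OO/X.X; (2,1)=-1→OX./..O/XOX
ply 2, X at OXO/..O/X.X | (1,0)=+1→OXO/X.O/X.X*; (1,1)=+1→OXO/.XO/X.X; (2,1)=+1→OXO/..O/XXX
ply 3: OXO/X.O/X.X is terminal -1 (O); from OX./..O/X.X depth 7

PV length from [OX./..O/X.X]: 2 plies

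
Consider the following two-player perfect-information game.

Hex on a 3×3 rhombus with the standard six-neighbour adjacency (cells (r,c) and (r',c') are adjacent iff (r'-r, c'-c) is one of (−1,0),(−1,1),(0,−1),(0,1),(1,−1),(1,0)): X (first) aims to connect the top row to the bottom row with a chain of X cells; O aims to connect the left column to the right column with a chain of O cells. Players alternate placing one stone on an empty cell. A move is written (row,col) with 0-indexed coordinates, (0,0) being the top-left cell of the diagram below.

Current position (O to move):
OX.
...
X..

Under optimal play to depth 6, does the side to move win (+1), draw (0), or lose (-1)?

value(OX./.../X.., O) = -1

p1 O@[OX./.../X..]: (0,2)[OXO/.../X..]-1* (1,0)[OX./O../X..]-1 (1,1)[OX./.O./X..]-1 (1,2)[OX./..O/X..]-1 (2,1)[OX./.../XO.]-1 (2,2)[OX./.../X.O]-1
p2 X@[OXO/.../X..]: (1,0)[OXO/X../X..]+1* (1,1)[OXO/.X./X..]+1 (1,2)[OXO/..X/X..]+1 (2,1)[OXO/.../XX.]+1 (2,2)[OXO/.../X.X]+1
p3 O@[OXO/X../X..] terminal -1; root [OX./.../X..] d6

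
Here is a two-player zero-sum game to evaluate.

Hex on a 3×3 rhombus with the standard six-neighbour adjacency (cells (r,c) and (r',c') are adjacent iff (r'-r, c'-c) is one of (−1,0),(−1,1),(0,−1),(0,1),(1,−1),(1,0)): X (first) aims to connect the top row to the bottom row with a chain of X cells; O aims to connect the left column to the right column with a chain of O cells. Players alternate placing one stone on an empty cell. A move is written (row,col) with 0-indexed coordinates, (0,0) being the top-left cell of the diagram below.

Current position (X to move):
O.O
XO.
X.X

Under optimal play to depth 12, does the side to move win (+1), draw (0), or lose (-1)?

value(O.O/XO./X.X, X) = +1

p1 X@[O.O/XO./X.X]: (0,1)[OXO/XO./X.X]+1* (1,2)[O.O/XOX/X.X]-1 (2,1)[O.O/XO./XXX]-1
p2 O@[OXO/XO./X.X] terminal -1; root [O.O/XO./X.X] d12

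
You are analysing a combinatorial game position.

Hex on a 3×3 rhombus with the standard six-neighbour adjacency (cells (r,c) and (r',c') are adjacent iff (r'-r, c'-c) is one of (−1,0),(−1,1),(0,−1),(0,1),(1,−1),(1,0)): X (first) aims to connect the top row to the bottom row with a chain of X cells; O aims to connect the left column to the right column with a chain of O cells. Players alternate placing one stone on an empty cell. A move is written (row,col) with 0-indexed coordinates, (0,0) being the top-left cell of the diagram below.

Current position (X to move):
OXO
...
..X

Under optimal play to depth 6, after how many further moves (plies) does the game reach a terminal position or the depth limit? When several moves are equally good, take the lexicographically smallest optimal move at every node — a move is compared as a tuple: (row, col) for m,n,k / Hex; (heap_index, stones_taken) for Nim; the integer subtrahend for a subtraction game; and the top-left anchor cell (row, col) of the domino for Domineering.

PV length from [OXO/.../..X]: 3 plies

[OXO/.../..X] X move#1: (1,0):+1/OXO/X../..X*, (1,1):+1/OXO/.X./..X, (1,2):-1/OXO/..X/..X, (2,0):+1/OXO/.../X.X, (2,1):-1/OXO/.../.XX
[OXO/X../..X] O move#2: (1,1):-1/OXO/XO./..X*, (1,2):-1/OXO/X.O/..X, (2,0):-1/OXO/X../O.X, (2,1):-1/OXO/X../.OX
[OXO/XO./..X] X move#3: (1,2):-1/OXO/XOX/..X, (2,0):+1/OXO/XO./X.X*, (2,1):-1/OXO/XO./.XX
[OXO/XO./X.X] end (terminal -1, O#4); searched OXO/.../..X to 6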